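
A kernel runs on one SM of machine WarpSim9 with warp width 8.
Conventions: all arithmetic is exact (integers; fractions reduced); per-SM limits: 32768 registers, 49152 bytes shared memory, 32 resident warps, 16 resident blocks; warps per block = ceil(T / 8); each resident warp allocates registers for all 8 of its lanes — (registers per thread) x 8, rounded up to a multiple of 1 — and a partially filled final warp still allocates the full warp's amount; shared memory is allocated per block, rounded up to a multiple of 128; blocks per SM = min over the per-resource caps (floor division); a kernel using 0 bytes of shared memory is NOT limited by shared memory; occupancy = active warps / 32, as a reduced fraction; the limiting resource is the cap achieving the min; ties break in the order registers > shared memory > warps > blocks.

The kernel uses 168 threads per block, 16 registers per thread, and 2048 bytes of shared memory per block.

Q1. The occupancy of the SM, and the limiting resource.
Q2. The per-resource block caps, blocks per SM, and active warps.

Answer: occupancy 21/32, limited by warps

registers: 12 blocks
shared memory: 24 blocks
warps: 1 block
blocks: 16 blocks

Answer: 1 block, 21 active warps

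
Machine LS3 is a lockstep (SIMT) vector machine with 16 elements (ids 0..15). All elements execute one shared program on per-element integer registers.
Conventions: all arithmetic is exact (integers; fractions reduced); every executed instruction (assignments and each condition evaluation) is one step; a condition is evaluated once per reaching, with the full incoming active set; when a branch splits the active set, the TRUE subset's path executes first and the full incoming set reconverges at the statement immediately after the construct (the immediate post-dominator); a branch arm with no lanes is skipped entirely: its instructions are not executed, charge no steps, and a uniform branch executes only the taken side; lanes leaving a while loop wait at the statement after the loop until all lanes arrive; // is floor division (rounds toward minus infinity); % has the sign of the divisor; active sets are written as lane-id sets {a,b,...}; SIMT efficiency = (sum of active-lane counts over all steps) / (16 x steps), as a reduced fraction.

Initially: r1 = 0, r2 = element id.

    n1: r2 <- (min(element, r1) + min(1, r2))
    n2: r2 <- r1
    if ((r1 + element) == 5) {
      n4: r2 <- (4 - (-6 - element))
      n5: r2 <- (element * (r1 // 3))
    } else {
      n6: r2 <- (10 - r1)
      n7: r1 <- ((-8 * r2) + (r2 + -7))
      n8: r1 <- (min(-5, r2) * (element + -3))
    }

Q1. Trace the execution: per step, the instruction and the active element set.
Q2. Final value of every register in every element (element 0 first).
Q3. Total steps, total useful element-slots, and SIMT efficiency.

step 0: r2 <- (min(element, r1) + min(1, r2)) {0,1,2,3,4,5,6,7,8,9,10,11,12,13,14,15}
step 1: r2 <- r1                     {0,1,2,3,4,5,6,7,8,9,10,11,12,13,14,15}
step 2: eval ((r1 + element) == 5)   {0,1,2,3,4,5,6,7,8,9,10,11,12,13,14,15}
step 3: r2 <- (4 - (-6 - element))   {5}
step 4: r2 <- (element * (r1 // 3))  {5}
step 5: r2 <- (10 - r1)              {0,1,2,3,4,6,7,8,9,10,11,12,13,14,15}
step 6: r1 <- ((-8 * r2) + (r2 + -7)) {0,1,2,3,4,6,7,8,9,10,11,12,13,14,15}
step 7: r1 <- (min(-5, r2) * (element + -3)) {0,1,2,3,4,6,7,8,9,10,11,12,13,14,15}

Answer: 8 steps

r1: 15,10,5,0,-5,0,-15,-20,-25,-30,-35,-40,-45,-50,-55,-60
r2: 10,10,10,10,10,0,10,10,10,10,10,10,10,10,10,10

steps = 8; useful = 95; efficiency = 95/128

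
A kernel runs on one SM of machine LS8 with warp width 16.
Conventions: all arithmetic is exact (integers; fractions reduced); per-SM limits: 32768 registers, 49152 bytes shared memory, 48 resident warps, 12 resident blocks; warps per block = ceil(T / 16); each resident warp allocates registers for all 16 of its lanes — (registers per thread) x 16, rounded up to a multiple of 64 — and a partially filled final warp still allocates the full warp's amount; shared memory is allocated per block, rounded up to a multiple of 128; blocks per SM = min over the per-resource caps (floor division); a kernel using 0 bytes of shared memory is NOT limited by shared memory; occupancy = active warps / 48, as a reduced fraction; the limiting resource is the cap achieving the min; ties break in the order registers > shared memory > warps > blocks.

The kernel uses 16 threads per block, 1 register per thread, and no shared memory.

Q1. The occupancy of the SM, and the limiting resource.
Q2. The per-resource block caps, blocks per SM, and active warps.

Answer: occupancy 1/4, limited by blocks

registers: 512 blocks
shared memory: no limit (kernel uses none)
warps: 48 blocks
blocks: 12 blocks

Answer: 12 blocks, 12 active warps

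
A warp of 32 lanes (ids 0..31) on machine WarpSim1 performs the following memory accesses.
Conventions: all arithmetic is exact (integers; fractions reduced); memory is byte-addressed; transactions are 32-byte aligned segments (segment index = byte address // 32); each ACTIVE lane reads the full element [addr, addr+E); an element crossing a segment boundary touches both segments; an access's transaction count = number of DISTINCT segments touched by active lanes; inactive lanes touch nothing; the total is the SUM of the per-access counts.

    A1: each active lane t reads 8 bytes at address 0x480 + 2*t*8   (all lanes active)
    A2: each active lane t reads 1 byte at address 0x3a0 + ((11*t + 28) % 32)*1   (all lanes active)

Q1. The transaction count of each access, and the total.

A1: 16 transactions
A2: 1 transaction

Answer: 16,1; total 17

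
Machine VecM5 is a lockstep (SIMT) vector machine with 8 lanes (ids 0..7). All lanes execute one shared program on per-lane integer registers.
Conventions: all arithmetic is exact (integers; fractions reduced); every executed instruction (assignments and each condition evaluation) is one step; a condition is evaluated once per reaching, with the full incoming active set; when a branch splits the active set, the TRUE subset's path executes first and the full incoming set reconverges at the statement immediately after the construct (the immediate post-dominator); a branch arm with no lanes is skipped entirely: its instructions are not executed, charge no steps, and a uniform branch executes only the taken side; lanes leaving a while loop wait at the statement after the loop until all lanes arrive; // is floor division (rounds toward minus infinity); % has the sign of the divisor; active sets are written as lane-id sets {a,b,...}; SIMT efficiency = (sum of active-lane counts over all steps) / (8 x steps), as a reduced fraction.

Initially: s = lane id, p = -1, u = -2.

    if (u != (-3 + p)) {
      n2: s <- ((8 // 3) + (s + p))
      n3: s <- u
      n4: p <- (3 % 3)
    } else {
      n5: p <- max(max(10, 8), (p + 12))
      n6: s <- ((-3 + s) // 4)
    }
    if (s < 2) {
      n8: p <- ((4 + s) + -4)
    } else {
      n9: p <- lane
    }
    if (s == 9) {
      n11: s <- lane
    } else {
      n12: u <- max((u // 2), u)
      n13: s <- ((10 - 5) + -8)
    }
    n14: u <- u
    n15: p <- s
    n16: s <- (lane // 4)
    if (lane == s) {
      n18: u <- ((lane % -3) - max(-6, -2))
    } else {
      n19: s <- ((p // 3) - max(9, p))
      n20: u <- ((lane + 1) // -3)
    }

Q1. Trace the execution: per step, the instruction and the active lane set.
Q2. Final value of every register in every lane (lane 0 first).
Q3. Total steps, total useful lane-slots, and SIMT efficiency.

step 0: eval (u != (-3 + p))         {0,1,2,3,4,5,6,7}
step 1: s <- ((8 // 3) + (s + p))    {0,1,2,3,4,5,6,7}
step 2: s <- u                       {0,1,2,3,4,5,6,7}
step 3: p <- (3 % 3)                 {0,1,2,3,4,5,6,7}
step 4: eval (s < 2)                 {0,1,2,3,4,5,6,7}
step 5: p <- ((4 + s) + -4)          {0,1,2,3,4,5,6,7}
step 6: eval (s == 9)                {0,1,2,3,4,5,6,7}
step 7: u <- max((u // 2), u)        {0,1,2,3,4,5,6,7}
step 8: s <- ((10 - 5) + -8)         {0,1,2,3,4,5,6,7}
step 9: u <- u                       {0,1,2,3,4,5,6,7}
step 10: p <- s                       {0,1,2,3,4,5,6,7}
step 11: s <- (lane // 4)             {0,1,2,3,4,5,6,7}
step 12: eval (lane == s)             {0,1,2,3,4,5,6,7}
step 13: u <- ((lane % -3) - max(-6, -2)) {0}
step 14: s <- ((p // 3) - max(9, p))  {1,2,3,4,5,6,7}
step 15: u <- ((lane + 1) // -3)      {1,2,3,4,5,6,7}

Answer: 16 steps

s: 0,-10,-10,-10,-10,-10,-10,-10
p: -3,-3,-3,-3,-3,-3,-3,-3
u: 2,-1,-1,-2,-2,-2,-3,-3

steps = 16; useful = 119; efficiency = 119/128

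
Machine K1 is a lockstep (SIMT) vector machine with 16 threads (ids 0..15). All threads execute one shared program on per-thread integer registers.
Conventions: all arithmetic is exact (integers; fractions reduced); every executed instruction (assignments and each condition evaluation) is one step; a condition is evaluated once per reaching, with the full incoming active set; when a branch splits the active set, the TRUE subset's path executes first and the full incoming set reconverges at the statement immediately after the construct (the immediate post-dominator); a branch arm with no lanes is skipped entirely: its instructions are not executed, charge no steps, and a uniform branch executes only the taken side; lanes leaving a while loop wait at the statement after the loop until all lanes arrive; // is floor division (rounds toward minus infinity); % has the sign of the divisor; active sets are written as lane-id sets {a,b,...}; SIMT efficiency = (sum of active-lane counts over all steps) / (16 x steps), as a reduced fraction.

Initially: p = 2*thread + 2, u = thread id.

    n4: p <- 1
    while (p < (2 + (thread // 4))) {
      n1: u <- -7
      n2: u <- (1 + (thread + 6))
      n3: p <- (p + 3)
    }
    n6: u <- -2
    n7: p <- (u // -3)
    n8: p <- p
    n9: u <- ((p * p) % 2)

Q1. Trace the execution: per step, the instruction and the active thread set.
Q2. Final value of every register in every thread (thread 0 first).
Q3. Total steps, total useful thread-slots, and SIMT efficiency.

step 0: p <- 1                       {0,1,2,3,4,5,6,7,8,9,10,11,12,13,14,15}
step 1: eval (p < (2 + (thread // 4))) {0,1,2,3,4,5,6,7,8,9,10,11,12,13,14,15}
step 2: u <- -7                      {0,1,2,3,4,5,6,7,8,9,10,11,12,13,14,15}
step 3: u <- (1 + (thread + 6))      {0,1,2,3,4,5,6,7,8,9,10,11,12,13,14,15}
step 4: p <- (p + 3)                 {0,1,2,3,4,5,6,7,8,9,10,11,12,13,14,15}
step 5: eval (p < (2 + (thread // 4))) {0,1,2,3,4,5,6,7,8,9,10,11,12,13,14,15}
step 6: u <- -7                      {12,13,14,15}
step 7: u <- (1 + (thread + 6))      {12,13,14,15}
step 8: p <- (p + 3)                 {12,13,14,15}
step 9: eval (p < (2 + (thread // 4))) {12,13,14,15}
step 10: u <- -2                      {0,1,2,3,4,5,6,7,8,9,10,11,12,13,14,15}
step 11: p <- (u // -3)               {0,1,2,3,4,5,6,7,8,9,10,11,12,13,14,15}
step 12: p <- p                       {0,1,2,3,4,5,6,7,8,9,10,11,12,13,14,15}
step 13: u <- ((p * p) % 2)           {0,1,2,3,4,5,6,7,8,9,10,11,12,13,14,15}

Answer: 14 steps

p: 0,0,0,0,0,0,0,0,0,0,0,0,0,0,0,0
u: 0,0,0,0,0,0,0,0,0,0,0,0,0,0,0,0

steps = 14; useful = 176; efficiency = 176/224 = 11/14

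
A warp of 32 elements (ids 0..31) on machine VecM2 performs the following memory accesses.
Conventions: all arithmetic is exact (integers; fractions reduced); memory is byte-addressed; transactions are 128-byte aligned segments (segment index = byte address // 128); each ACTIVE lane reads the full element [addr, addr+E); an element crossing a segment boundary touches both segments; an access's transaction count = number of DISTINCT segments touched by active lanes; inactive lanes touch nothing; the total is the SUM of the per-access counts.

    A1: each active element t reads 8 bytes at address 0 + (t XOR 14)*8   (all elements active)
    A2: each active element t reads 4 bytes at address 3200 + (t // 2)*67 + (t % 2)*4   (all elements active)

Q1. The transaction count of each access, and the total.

A1: 2 transactions
A2: 8 transactions

Answer: 2,8; total 10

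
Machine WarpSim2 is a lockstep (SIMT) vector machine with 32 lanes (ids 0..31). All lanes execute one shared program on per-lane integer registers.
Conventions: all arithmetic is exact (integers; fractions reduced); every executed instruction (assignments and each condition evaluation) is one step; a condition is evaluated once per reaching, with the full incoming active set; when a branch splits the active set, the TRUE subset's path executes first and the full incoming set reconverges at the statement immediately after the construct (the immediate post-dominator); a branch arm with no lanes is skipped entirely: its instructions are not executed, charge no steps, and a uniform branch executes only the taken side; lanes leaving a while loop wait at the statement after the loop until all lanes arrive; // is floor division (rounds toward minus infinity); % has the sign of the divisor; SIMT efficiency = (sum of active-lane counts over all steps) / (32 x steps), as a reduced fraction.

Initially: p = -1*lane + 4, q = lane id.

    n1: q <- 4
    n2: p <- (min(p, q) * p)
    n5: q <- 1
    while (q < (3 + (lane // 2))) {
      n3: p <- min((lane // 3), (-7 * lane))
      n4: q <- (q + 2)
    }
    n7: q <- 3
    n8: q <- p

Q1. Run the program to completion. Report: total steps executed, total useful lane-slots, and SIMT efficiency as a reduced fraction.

Answer: 33 steps, 672 useful, 7/11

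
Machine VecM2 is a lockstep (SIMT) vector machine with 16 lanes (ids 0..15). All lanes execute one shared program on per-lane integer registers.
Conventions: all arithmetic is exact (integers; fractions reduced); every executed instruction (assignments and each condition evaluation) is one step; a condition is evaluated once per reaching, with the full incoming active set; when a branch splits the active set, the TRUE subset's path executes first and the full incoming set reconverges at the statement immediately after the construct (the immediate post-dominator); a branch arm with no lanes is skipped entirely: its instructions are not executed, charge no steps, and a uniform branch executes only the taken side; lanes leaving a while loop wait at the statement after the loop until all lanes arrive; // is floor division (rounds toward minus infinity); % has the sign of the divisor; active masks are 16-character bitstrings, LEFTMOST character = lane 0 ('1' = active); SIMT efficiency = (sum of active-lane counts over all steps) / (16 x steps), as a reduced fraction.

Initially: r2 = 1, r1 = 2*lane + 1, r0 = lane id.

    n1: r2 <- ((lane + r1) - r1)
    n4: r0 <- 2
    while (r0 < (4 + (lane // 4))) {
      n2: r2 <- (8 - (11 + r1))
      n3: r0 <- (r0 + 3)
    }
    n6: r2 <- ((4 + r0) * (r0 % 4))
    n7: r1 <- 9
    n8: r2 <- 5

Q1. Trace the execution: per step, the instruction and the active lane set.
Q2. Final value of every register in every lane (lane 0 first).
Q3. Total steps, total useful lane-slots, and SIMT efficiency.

step 0: r2 <- ((lane + r1) - r1)     1111111111111111
step 1: r0 <- 2                      1111111111111111
step 2: eval (r0 < (4 + (lane // 4))) 1111111111111111
step 3: r2 <- (8 - (11 + r1))        1111111111111111
step 4: r0 <- (r0 + 3)               1111111111111111
step 5: eval (r0 < (4 + (lane // 4))) 1111111111111111
step 6: r2 <- (8 - (11 + r1))        0000000011111111
step 7: r0 <- (r0 + 3)               0000000011111111
step 8: eval (r0 < (4 + (lane // 4))) 0000000011111111
step 9: r2 <- ((4 + r0) * (r0 % 4))  1111111111111111
step 10: r1 <- 9                      1111111111111111
step 11: r2 <- 5                      1111111111111111

Answer: 12 steps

r2: 5,5,5,5,5,5,5,5,5,5,5,5,5,5,5,5
r1: 9,9,9,9,9,9,9,9,9,9,9,9,9,9,9,9
r0: 5,5,5,5,5,5,5,5,8,8,8,8,8,8,8,8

steps = 12; useful = 168; efficiency = 168/192 = 7/8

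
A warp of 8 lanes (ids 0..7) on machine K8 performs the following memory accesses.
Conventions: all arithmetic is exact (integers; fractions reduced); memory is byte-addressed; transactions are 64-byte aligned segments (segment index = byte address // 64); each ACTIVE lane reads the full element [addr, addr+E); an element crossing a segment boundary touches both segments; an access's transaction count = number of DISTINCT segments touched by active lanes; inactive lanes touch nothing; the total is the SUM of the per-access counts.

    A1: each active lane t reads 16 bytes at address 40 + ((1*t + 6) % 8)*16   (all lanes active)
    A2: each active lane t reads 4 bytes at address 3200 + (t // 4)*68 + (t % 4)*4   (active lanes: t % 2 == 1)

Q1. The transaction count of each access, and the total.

A1: 3 transactions
A2: 2 transactions

Answer: 3,2; total 5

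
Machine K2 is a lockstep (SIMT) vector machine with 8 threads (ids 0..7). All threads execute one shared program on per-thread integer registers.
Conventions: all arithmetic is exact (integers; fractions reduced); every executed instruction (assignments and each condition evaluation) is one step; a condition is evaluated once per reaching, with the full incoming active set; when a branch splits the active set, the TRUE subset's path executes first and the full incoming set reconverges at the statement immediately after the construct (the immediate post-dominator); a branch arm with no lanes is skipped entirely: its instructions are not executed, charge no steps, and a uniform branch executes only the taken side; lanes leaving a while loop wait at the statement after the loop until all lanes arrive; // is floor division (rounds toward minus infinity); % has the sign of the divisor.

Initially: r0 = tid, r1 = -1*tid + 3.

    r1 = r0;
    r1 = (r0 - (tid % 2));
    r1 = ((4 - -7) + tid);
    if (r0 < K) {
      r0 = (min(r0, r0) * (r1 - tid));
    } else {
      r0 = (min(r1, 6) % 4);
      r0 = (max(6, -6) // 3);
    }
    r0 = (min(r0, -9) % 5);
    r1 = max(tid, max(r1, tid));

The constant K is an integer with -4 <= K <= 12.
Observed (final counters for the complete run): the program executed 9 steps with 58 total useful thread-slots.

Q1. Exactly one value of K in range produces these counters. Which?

Answer: K = 6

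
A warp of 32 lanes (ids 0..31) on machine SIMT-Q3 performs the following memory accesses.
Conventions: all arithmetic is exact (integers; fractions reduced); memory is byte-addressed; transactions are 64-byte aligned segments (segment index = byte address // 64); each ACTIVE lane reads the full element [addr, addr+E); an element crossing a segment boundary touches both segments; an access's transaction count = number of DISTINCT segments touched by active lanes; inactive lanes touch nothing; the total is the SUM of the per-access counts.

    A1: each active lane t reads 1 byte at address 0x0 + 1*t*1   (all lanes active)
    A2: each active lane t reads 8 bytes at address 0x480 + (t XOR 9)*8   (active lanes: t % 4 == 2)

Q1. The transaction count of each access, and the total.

A1: 1 transaction
A2: 4 transactions

Answer: 1,4; total 5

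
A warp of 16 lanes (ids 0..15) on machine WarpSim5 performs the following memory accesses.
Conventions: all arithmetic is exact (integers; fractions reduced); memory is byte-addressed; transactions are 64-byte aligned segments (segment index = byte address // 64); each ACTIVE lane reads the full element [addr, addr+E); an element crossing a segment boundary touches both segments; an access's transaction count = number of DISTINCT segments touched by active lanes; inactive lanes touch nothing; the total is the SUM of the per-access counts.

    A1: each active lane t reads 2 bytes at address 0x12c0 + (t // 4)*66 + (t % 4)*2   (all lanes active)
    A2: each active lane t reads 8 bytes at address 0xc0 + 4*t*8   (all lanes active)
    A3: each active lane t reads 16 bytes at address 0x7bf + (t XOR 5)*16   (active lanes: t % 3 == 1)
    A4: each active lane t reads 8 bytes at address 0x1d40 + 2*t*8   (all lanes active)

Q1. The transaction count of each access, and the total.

A1: 4 transactions
A2: 8 transactions
A3: 4 transactions
A4: 4 transactions

Answer: 4,8,4,4; total 20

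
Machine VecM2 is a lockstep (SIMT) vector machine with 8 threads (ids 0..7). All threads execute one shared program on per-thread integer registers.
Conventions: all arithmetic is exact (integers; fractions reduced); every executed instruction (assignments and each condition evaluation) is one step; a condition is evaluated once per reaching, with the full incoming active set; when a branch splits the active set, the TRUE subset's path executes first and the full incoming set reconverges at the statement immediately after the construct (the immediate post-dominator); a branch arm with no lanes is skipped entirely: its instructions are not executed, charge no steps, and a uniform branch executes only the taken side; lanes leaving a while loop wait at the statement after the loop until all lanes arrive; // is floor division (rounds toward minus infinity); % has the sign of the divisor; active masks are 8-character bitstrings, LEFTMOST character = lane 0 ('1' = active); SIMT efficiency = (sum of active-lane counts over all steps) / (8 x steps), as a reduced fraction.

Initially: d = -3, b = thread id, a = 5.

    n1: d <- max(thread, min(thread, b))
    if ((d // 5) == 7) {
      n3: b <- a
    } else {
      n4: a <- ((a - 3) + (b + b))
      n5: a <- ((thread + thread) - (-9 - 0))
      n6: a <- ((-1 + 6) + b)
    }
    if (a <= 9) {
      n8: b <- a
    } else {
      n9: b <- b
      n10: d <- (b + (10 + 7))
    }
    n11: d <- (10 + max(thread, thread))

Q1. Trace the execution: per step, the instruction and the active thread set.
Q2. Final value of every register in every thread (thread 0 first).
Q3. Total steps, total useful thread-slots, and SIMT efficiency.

step 0: d <- max(thread, min(thread, b)) 11111111
step 1: eval ((d // 5) == 7)         11111111
step 2: a <- ((a - 3) + (b + b))     11111111
step 3: a <- ((thread + thread) - (-9 - 0)) 11111111
step 4: a <- ((-1 + 6) + b)          11111111
step 5: eval (a <= 9)                11111111
step 6: b <- a                       11111000
step 7: b <- b                       00000111
step 8: d <- (b + (10 + 7))          00000111
step 9: d <- (10 + max(thread, thread)) 11111111

Answer: 10 steps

d: 10,11,12,13,14,15,16,17
b: 5,6,7,8,9,5,6,7
a: 5,6,7,8,9,10,11,12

steps = 10; useful = 67; efficiency = 67/80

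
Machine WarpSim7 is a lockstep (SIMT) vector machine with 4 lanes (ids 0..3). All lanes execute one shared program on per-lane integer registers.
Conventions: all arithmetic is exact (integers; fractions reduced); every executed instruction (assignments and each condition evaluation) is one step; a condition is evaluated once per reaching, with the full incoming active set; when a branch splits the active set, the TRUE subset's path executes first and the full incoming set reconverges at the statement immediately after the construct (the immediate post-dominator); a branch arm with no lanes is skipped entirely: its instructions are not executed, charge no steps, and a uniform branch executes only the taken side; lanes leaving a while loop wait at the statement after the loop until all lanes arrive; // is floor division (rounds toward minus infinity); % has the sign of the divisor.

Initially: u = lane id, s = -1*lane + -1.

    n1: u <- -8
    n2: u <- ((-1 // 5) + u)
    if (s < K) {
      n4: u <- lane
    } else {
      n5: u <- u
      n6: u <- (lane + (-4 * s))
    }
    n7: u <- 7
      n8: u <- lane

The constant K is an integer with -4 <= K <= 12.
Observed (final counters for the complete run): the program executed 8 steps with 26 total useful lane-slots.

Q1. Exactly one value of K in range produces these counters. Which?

Answer: K = -2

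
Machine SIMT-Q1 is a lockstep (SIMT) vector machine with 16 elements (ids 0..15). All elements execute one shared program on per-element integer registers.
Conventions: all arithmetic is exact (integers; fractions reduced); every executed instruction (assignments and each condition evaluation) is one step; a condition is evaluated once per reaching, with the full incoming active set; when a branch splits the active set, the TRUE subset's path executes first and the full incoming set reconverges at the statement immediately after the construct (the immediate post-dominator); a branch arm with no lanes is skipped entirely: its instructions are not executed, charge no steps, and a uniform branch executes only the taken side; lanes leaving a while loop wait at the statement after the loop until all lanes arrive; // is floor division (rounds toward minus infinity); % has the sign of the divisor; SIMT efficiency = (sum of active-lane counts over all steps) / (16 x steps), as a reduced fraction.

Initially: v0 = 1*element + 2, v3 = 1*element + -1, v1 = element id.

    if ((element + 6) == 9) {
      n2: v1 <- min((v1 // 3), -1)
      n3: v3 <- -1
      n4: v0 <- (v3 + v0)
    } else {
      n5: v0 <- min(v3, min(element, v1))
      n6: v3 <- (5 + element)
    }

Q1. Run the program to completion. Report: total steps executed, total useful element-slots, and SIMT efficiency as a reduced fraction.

Answer: 6 steps, 49 useful, 49/96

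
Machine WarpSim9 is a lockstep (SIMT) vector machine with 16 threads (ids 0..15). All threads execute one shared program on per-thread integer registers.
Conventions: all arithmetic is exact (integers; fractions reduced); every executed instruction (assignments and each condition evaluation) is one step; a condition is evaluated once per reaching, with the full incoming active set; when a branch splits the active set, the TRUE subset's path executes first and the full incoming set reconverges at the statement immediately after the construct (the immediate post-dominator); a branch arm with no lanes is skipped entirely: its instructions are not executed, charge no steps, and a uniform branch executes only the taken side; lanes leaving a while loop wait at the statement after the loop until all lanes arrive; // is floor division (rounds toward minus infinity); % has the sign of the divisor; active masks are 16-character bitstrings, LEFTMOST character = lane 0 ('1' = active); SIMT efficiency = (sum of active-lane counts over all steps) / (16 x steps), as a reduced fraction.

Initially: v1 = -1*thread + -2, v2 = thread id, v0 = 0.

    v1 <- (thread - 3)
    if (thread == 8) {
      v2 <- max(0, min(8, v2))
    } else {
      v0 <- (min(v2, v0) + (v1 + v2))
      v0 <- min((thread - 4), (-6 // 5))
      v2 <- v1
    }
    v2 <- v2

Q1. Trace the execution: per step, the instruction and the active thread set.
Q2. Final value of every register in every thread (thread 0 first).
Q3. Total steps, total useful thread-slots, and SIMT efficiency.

step 0: v1 <- (thread - 3)           1111111111111111
step 1: eval (thread == 8)           1111111111111111
step 2: v2 <- max(0, min(8, v2))     0000000010000000
step 3: v0 <- (min(v2, v0) + (v1 + v2)) 1111111101111111
step 4: v0 <- min((thread - 4), (-6 // 5)) 1111111101111111
step 5: v2 <- v1                     1111111101111111
step 6: v2 <- v2                     1111111111111111

Answer: 7 steps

v1: -3,-2,-1,0,1,2,3,4,5,6,7,8,9,10,11,12
v2: -3,-2,-1,0,1,2,3,4,8,6,7,8,9,10,11,12
v0: -4,-3,-2,-2,-2,-2,-2,-2,0,-2,-2,-2,-2,-2,-2,-2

steps = 7; useful = 94; efficiency = 94/112 = 47/56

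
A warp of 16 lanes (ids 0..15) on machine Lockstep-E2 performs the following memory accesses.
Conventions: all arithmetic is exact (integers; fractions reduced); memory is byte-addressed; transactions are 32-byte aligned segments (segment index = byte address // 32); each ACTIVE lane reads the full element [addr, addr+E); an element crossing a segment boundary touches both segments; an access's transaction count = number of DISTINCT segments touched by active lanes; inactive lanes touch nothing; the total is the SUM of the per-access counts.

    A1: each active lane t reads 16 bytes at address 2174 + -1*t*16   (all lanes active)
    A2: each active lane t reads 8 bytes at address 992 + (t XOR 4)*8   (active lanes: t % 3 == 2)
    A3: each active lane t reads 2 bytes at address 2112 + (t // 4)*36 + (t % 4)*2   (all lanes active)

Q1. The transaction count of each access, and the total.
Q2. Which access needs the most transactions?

A1: 9 transactions
A2: 4 transactions
A3: 4 transactions

Answer: 9,4,4; total 17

Answer: A1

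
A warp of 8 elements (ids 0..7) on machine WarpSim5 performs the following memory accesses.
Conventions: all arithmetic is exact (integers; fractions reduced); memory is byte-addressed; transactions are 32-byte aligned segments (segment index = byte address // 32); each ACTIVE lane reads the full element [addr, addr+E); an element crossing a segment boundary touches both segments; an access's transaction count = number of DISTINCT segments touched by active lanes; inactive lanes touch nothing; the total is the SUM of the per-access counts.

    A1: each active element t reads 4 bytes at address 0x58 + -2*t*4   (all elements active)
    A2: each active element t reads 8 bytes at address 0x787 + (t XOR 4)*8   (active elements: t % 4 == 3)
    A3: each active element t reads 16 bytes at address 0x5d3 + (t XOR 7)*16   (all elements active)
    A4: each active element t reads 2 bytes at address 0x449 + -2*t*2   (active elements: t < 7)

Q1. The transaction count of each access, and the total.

A1: 2 transactions
A2: 3 transactions
A3: 5 transactions
A4: 2 transactions

Answer: 2,3,5,2; total 12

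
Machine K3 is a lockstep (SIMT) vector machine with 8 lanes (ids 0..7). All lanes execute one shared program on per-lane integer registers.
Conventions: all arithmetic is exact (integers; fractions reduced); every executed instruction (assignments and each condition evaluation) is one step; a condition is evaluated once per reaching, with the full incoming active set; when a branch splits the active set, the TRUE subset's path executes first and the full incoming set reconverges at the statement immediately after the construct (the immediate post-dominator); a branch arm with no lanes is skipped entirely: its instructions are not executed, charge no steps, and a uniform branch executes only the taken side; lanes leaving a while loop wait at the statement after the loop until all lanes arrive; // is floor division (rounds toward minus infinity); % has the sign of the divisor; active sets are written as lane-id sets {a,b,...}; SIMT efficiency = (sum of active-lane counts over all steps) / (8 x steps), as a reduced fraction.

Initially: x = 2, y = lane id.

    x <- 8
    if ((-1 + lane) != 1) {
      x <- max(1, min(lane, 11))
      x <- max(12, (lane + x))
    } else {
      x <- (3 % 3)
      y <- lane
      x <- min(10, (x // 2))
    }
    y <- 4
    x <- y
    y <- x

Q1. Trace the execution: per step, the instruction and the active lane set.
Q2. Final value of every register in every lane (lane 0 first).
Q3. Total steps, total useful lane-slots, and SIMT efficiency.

step 0: x <- 8                       {0,1,2,3,4,5,6,7}
step 1: eval ((-1 + lane) != 1)      {0,1,2,3,4,5,6,7}
step 2: x <- max(1, min(lane, 11))   {0,1,3,4,5,6,7}
step 3: x <- max(12, (lane + x))     {0,1,3,4,5,6,7}
step 4: x <- (3 % 3)                 {2}
step 5: y <- lane                    {2}
step 6: x <- min(10, (x // 2))       {2}
step 7: y <- 4                       {0,1,2,3,4,5,6,7}
step 8: x <- y                       {0,1,2,3,4,5,6,7}
step 9: y <- x                       {0,1,2,3,4,5,6,7}

Answer: 10 steps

x: 4,4,4,4,4,4,4,4
y: 4,4,4,4,4,4,4,4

steps = 10; useful = 57; efficiency = 57/80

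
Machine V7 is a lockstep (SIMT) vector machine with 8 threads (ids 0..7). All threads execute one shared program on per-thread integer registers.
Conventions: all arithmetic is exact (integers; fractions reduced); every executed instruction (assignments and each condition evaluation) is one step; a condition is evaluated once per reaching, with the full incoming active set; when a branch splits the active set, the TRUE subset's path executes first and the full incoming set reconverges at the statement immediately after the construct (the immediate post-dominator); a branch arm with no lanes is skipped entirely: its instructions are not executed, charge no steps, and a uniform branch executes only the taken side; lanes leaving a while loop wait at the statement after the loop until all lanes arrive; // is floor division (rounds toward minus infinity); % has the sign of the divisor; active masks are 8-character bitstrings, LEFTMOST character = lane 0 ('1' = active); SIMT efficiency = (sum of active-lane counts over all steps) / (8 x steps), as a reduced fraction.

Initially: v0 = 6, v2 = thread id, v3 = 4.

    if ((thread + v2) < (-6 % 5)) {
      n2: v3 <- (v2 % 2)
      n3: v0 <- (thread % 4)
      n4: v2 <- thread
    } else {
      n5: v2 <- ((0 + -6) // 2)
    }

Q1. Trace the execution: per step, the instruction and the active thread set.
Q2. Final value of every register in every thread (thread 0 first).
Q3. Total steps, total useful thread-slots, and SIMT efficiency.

step 0: eval ((thread + v2) < (-6 % 5)) 11111111
step 1: v3 <- (v2 % 2)               11000000
step 2: v0 <- (thread % 4)           11000000
step 3: v2 <- thread                 11000000
step 4: v2 <- ((0 + -6) // 2)        00111111

Answer: 5 steps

v0: 0,1,6,6,6,6,6,6
v2: 0,1,-3,-3,-3,-3,-3,-3
v3: 0,1,4,4,4,4,4,4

steps = 5; useful = 20; efficiency = 20/40 = 1/2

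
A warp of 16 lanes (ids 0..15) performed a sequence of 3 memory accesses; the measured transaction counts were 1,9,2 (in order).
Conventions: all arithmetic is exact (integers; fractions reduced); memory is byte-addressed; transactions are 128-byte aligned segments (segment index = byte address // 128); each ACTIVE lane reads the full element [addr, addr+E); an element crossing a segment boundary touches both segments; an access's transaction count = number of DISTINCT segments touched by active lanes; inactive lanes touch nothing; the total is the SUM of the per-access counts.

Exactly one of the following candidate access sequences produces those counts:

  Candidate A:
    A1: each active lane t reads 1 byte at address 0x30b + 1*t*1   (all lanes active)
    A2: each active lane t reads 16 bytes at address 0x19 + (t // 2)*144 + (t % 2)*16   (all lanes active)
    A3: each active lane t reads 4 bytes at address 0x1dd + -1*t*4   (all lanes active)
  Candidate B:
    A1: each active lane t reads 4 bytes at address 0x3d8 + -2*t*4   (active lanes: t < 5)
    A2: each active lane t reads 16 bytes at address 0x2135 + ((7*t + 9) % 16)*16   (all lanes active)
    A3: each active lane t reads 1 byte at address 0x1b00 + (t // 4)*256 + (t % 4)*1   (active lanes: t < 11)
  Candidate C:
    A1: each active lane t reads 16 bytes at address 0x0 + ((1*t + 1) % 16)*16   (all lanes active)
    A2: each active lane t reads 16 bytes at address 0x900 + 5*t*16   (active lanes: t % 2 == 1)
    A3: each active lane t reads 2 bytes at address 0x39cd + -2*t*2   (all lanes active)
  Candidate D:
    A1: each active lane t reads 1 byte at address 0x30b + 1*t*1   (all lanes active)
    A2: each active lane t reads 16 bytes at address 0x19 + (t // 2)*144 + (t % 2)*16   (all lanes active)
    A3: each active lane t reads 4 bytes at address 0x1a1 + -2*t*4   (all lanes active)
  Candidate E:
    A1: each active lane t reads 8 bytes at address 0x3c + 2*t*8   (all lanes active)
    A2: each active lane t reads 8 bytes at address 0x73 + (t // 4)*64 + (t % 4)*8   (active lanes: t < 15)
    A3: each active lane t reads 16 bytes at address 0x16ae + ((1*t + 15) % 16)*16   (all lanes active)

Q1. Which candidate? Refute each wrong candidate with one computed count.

A: A3 gives 1 transaction, not 2
B: A2 gives 3 transactions, not 9
C: A1 gives 2 transactions, not 1
E: A1 gives 3 transactions, not 1
D: all counts match (1,9,2)

Answer: D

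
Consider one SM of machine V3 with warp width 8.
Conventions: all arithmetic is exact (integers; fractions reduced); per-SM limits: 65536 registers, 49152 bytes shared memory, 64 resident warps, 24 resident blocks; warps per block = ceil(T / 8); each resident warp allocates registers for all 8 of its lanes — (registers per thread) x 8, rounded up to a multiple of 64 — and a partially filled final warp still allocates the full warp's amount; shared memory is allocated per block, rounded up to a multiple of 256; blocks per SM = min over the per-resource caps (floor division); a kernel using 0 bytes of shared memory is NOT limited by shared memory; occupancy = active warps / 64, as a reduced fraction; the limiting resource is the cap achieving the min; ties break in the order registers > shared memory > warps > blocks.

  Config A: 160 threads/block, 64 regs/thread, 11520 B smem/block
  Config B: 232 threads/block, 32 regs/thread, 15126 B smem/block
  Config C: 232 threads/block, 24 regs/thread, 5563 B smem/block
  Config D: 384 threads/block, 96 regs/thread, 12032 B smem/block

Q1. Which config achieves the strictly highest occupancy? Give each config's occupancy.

occupancies: A 15/16, B 29/32, C 29/32, D 3/4

Answer: A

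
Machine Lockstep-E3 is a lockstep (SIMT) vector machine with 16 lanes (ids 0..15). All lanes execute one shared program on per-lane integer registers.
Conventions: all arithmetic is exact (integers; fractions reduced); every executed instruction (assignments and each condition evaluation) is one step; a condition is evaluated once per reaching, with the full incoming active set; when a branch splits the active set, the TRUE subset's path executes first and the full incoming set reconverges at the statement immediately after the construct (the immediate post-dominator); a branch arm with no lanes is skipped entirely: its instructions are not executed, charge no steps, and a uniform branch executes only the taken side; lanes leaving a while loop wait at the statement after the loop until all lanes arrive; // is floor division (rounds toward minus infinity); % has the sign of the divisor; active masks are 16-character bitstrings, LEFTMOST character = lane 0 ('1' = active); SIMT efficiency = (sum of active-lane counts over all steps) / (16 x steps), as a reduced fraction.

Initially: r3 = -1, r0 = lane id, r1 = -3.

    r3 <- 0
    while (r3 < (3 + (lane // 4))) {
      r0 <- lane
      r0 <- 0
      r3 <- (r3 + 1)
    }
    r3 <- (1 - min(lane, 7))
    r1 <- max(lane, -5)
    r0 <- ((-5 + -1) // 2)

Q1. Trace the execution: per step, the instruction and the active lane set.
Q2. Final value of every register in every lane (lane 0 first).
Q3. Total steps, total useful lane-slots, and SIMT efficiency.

step 0: r3 <- 0                      1111111111111111
step 1: eval (r3 < (3 + (lane // 4))) 1111111111111111
step 2: r0 <- lane                   1111111111111111
step 3: r0 <- 0                      1111111111111111
step 4: r3 <- (r3 + 1)               1111111111111111
step 5: eval (r3 < (3 + (lane // 4))) 1111111111111111
step 6: r0 <- lane                   1111111111111111
step 7: r0 <- 0                      1111111111111111
step 8: r3 <- (r3 + 1)               1111111111111111
step 9: eval (r3 < (3 + (lane // 4))) 1111111111111111
step 10: r0 <- lane                   1111111111111111
step 11: r0 <- 0                      1111111111111111
step 12: r3 <- (r3 + 1)               1111111111111111
step 13: eval (r3 < (3 + (lane // 4))) 1111111111111111
step 14: r0 <- lane                   0000111111111111
step 15: r0 <- 0                      0000111111111111
step 16: r3 <- (r3 + 1)               0000111111111111
step 17: eval (r3 < (3 + (lane // 4))) 0000111111111111
step 18: r0 <- lane                   0000000011111111
step 19: r0 <- 0                      0000000011111111
step 20: r3 <- (r3 + 1)               0000000011111111
step 21: eval (r3 < (3 + (lane // 4))) 0000000011111111
step 22: r0 <- lane                   0000000000001111
step 23: r0 <- 0                      0000000000001111
step 24: r3 <- (r3 + 1)               0000000000001111
step 25: eval (r3 < (3 + (lane // 4))) 0000000000001111
step 26: r3 <- (1 - min(lane, 7))     1111111111111111
step 27: r1 <- max(lane, -5)          1111111111111111
step 28: r0 <- ((-5 + -1) // 2)       1111111111111111

Answer: 29 steps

r3: 1,0,-1,-2,-3,-4,-5,-6,-6,-6,-6,-6,-6,-6,-6,-6
r0: -3,-3,-3,-3,-3,-3,-3,-3,-3,-3,-3,-3,-3,-3,-3,-3
r1: 0,1,2,3,4,5,6,7,8,9,10,11,12,13,14,15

steps = 29; useful = 368; efficiency = 368/464 = 23/29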